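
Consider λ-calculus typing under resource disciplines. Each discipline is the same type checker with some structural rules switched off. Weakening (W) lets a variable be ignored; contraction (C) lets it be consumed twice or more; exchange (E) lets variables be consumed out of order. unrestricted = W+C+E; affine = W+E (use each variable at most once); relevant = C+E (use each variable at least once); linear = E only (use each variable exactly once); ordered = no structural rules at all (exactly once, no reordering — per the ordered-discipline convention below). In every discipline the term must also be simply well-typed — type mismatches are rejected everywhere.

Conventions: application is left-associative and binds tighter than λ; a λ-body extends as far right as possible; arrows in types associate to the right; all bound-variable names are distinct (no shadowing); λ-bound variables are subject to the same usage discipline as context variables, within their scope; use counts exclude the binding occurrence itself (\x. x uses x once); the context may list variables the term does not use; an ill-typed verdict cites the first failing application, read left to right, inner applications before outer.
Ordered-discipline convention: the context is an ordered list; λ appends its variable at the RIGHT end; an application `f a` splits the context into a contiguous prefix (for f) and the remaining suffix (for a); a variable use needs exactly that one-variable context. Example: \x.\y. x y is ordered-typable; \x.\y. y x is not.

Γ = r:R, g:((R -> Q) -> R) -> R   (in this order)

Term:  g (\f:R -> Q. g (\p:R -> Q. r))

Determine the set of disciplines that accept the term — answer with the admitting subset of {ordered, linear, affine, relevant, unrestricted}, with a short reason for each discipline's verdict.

admitted in: unrestricted
variable uses: r: 1×, g: 2×, f (bound): 0×, p (bound): 0×
order of uses: g, g, r
typing: the term checks, with type R
ordered ✗ (repeated use of g ×2; unused: f, p — weakening required)
linear ✗ (repeated use of g ×2; unused: f, p — weakening required)
affine ✗ (repeated use of g ×2)
relevant ✗ (unused: f, p — weakening required)
unrestricted ✓ (well-typed at R; no restrictions here)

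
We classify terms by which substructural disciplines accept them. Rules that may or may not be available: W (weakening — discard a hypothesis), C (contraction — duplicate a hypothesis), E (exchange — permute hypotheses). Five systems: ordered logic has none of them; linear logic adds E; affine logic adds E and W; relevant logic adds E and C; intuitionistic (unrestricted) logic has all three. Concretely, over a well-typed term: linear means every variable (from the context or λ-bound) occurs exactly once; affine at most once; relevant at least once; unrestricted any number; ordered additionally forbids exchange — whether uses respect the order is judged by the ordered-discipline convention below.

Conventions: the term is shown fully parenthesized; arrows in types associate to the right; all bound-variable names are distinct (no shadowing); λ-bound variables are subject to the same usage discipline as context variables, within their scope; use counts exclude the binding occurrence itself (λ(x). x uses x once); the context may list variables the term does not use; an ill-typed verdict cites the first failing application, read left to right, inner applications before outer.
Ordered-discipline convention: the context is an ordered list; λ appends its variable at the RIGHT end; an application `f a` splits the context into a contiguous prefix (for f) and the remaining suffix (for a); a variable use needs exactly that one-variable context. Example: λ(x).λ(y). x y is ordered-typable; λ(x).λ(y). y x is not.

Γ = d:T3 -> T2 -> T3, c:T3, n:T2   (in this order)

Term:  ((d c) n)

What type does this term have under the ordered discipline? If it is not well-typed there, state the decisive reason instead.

term : T3
counts: d: 1; c: 1; n: 1
use order (left to right): d, c, n
typing: the term checks, with type T3
across the five disciplines: ordered ✓ · linear ✓ · affine ✓ · relevant ✓ · unrestricted ✓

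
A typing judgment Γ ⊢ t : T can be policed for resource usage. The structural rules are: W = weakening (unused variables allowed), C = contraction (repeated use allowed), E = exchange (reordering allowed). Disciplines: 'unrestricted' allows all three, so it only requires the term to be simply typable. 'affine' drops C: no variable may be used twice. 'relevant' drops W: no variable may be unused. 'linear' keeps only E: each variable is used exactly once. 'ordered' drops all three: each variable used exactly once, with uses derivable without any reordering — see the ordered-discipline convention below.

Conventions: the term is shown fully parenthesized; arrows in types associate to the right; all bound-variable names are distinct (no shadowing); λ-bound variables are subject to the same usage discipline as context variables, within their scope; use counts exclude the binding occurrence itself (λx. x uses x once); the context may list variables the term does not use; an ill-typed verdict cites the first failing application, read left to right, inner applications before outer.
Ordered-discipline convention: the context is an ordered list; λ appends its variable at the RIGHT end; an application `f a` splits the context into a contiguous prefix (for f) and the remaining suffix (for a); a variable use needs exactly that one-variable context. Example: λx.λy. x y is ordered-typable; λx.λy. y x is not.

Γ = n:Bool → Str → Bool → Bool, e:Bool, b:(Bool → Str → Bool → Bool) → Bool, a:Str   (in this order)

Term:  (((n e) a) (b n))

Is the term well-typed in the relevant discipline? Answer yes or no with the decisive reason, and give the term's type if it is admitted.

yes — n, e, b, a: all used, weakening unneeded; term : Bool
use counts: n ×2; e ×1; b ×1; a ×1
uses in reading order: n, e, a, b, n
typing: ✓ — Bool
per-discipline verdicts: ordered ✗ | linear ✗ | affine ✗ | relevant ✓ | unrestricted ✓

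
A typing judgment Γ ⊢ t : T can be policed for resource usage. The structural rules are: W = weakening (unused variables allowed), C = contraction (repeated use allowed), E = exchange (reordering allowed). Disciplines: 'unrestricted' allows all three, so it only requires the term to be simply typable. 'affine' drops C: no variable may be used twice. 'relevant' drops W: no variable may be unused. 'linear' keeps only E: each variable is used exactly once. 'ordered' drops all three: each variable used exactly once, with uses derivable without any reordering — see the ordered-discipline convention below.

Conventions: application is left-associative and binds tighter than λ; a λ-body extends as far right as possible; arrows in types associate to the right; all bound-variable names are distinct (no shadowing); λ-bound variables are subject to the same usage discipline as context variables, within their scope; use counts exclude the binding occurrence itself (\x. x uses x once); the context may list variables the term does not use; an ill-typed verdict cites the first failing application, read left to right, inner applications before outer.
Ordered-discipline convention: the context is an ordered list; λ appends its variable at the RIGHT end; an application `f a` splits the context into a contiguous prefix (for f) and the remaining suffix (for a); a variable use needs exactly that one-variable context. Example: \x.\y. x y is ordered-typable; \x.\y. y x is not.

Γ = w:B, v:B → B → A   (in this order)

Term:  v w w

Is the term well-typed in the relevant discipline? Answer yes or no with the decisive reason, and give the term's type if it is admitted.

yes — none of w, v goes unused; term : A
usage: w: 2; v: 1
left-to-right use order: v, w, w
typing: the term checks, with type A
across the five disciplines: ordered ✗ · linear ✗ · affine ✗ · relevant ✓ · unrestricted ✓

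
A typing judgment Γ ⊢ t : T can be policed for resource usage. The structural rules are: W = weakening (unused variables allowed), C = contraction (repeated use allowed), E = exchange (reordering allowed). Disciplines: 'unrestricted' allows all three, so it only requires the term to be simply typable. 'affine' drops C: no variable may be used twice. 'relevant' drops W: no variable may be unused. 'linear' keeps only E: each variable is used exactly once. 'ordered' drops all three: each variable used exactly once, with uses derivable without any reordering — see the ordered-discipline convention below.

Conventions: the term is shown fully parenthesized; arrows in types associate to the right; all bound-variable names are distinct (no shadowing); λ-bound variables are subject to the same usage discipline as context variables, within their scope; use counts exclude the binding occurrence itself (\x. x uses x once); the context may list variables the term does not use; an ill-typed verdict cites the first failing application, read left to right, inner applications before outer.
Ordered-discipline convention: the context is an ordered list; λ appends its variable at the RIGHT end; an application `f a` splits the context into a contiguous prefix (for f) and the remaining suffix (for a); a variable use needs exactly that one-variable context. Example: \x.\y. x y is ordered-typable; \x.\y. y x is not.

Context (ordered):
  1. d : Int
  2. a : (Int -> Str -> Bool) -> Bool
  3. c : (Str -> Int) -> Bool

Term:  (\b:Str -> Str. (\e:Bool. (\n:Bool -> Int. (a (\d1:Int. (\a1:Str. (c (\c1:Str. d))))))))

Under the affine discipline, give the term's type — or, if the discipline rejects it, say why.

term : (Str -> Str) -> Bool -> (Bool -> Int) -> Bool
usage: d: 1, a: 1, c: 1, b (bound): 0, e (bound): 0, n (bound): 0, d1 (bound): 0, a1 (bound): 0, c1 (bound): 0
left-to-right use order: a, c, d
typing: the term checks, with type (Str -> Str) -> Bool -> (Bool -> Int) -> Bool
across the five disciplines: ordered ✗ · linear ✗ · affine ✓ · relevant ✗ · unrestricted ✓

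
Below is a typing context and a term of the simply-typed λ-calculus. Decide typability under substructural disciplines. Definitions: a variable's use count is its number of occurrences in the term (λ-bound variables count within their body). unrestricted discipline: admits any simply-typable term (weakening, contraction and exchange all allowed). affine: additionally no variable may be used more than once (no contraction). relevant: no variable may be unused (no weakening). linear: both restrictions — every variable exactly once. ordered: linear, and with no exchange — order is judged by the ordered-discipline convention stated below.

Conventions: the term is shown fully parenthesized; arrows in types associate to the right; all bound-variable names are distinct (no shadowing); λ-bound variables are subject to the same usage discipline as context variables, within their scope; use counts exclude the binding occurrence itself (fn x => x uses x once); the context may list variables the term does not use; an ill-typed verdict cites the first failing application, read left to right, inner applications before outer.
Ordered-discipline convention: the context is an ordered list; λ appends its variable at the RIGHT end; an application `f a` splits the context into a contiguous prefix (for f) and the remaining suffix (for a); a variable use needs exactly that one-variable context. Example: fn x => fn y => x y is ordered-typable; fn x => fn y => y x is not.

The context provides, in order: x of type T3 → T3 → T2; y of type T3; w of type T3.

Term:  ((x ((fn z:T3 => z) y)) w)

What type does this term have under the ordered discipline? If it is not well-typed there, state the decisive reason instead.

term : T2
counts: x: 1×; y: 1×; w: 1×; z (λ-bound): 1×
order of uses: x, z, y, w
typing: well-typed — term : T2
across the five disciplines: ordered ✓ | linear ✓ | affine ✓ | relevant ✓ | unrestricted ✓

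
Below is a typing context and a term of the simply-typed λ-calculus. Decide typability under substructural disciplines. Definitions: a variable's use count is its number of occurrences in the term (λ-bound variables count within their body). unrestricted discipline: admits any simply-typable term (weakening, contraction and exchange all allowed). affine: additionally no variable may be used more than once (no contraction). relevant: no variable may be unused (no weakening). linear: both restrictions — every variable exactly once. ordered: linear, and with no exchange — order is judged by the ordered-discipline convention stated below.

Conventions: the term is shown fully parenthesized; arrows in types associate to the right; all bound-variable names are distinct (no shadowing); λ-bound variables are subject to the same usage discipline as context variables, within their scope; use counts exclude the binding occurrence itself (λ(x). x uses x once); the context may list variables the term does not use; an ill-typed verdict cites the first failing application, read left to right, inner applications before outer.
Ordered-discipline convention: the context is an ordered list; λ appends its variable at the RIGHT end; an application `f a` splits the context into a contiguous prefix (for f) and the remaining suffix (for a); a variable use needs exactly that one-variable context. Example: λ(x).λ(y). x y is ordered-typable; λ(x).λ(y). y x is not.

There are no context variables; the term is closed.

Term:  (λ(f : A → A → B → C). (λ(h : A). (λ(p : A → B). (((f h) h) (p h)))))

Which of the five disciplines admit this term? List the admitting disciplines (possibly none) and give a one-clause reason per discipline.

admitted by: relevant, unrestricted
variable uses: f (λ-bound)=1, h (λ-bound)=3, p (λ-bound)=1
uses in reading order: f, h, h, p, h
typing: the term checks, with type (A → A → B → C) → A → (A → B) → C
ordered: ✗, uses contraction: h ×3
linear: ✗, uses contraction: h ×3
affine: ✗, uses contraction: h ×3
relevant: ✓, f, h, p: all used, weakening unneeded
unrestricted: ✓, typability at (A → A → B → C) → A → (A → B) → C is all that's needed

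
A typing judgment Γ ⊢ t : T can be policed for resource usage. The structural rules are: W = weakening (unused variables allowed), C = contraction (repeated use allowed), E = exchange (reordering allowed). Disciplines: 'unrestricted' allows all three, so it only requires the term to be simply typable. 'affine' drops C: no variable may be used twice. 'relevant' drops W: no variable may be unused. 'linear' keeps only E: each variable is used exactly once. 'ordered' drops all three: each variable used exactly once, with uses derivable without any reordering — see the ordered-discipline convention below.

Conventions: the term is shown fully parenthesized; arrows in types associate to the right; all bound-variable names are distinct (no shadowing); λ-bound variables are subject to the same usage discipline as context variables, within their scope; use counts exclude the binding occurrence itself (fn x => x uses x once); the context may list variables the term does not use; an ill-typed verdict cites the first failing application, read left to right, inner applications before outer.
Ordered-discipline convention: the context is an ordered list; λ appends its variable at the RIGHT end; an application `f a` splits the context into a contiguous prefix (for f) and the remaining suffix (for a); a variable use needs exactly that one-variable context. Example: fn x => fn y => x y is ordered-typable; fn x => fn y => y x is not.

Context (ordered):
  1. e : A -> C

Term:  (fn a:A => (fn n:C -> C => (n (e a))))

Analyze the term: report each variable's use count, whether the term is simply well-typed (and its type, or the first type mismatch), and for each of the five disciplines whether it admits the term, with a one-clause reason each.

variable uses: e=1; a (λ-bound)=1; n (λ-bound)=1
uses in reading order: n, e, a
typing: well-typed — term : A -> (C -> C) -> C
ordered ✗ (no ordered split (uses run n, e, a))
linear ✓ (single use per variable (e, a, n))
affine ✓ (no duplicate uses among e, a, n)
relevant ✓ (e, a, n: all used, weakening unneeded)
unrestricted ✓ (well-typed at A -> (C -> C) -> C; no restrictions here)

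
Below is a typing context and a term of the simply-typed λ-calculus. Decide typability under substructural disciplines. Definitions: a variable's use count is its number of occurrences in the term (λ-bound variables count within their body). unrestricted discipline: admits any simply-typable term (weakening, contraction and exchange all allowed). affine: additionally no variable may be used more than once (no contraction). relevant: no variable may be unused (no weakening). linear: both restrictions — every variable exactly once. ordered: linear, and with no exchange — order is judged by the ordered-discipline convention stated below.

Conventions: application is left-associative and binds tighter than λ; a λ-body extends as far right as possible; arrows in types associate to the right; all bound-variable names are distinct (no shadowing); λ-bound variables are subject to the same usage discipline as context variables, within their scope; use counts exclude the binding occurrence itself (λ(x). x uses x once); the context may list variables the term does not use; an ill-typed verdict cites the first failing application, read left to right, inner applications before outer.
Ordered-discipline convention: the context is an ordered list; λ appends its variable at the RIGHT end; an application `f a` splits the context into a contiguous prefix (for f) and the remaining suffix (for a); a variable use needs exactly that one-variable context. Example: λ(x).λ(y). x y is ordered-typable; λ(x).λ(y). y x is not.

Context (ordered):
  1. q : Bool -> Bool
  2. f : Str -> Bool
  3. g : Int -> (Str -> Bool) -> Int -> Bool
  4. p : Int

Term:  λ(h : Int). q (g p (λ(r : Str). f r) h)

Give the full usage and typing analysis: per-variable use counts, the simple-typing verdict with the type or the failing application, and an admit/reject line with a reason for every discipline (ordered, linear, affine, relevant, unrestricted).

counts: q ×1; f ×1; g ×1; p ×1; h [bound] ×1; r [bound] ×1
uses in reading order: q, g, p, f, r, h
typing: well-typed — term : Int -> Bool
ordered: ✗ — needs exchange: uses follow q, g, p, f, r, h
linear: ✓ — exactly-once usage across q, f, g, p, h, r
affine: ✓ — no duplicate uses among q, f, g, p, h, r
relevant: ✓ — at least one use each (q, f, g, p, h, r)
unrestricted: ✓ — typability at Int -> Bool is all that's needed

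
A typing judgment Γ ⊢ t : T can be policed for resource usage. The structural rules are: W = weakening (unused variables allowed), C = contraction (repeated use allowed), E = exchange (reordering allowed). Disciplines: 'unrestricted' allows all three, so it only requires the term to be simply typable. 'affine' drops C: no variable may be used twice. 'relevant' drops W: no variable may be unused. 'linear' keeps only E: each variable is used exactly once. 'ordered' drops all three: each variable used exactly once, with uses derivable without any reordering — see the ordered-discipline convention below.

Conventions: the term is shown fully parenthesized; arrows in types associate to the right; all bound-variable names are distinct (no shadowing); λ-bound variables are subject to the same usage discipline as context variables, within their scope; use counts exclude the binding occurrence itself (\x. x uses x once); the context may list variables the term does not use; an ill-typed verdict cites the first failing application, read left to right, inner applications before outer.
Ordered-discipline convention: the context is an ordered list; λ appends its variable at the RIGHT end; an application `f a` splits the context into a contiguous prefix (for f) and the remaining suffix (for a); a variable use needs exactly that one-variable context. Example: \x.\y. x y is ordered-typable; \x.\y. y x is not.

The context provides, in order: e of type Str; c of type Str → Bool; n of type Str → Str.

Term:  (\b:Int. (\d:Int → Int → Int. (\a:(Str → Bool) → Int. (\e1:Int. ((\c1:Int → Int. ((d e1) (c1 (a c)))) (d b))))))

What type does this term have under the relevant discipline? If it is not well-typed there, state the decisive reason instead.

not well-typed under relevant — needs weakening: e, n unused
variable uses: e ×0; c ×1; n ×0; b [bound] ×1; d [bound] ×2; a [bound] ×1; e1 [bound] ×1; c1 [bound] ×1
use order (left to right): d, e1, c1, a, c, d, b
typing: well-typed at Int → (Int → Int → Int) → ((Str → Bool) → Int) → Int → Int
all disciplines: ordered ✗; linear ✗; affine ✗; relevant ✗; unrestricted ✓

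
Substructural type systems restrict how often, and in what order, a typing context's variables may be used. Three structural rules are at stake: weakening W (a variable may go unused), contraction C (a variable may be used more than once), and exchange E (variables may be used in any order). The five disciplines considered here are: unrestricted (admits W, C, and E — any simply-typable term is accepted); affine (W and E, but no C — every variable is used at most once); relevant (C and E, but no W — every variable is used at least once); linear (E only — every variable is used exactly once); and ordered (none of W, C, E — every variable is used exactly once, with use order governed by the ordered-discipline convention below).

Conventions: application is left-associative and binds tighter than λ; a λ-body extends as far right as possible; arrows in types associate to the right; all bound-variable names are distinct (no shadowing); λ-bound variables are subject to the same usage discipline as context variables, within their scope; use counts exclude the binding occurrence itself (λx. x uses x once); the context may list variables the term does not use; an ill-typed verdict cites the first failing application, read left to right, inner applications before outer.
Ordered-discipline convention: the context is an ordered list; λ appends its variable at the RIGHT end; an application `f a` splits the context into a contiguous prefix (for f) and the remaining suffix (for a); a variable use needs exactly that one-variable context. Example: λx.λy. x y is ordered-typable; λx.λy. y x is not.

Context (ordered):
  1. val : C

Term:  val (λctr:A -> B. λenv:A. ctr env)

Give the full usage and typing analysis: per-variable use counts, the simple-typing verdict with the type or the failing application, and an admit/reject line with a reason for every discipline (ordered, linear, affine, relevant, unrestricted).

variable uses: val=1, ctr (λ-bound)=1, env (λ-bound)=1
order of uses: val, ctr, env
typing: ill-typed: non-arrow in function slot: C
ordered: ✗ — fails simple typing
linear: ✗ — a type mismatch blocks all five
affine: ✗ — the type mismatch rejects it
relevant: ✗ — not simply typable
unrestricted: ✗ — fails simple typing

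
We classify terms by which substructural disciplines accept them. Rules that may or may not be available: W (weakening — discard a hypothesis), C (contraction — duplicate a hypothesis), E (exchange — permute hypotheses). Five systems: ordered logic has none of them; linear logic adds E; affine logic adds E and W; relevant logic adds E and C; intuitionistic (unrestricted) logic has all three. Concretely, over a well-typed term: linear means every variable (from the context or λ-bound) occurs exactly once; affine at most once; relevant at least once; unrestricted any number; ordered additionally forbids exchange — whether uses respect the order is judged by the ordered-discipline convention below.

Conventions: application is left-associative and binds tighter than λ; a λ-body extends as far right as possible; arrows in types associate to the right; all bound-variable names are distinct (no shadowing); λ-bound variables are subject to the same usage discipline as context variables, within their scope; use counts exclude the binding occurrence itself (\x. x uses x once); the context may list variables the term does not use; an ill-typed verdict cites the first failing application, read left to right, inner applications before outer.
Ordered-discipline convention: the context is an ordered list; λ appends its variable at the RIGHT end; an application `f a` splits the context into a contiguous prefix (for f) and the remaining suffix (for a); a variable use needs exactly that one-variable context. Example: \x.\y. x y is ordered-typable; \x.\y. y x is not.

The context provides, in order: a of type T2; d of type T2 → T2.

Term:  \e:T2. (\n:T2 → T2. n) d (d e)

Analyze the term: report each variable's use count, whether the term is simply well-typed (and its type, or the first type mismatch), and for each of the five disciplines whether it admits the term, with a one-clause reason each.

counts: a: 0×; d: 2×; e (λ-bound): 1×; n (λ-bound): 1×
use order (left to right): n, d, d, e
typing: well-typed — term : T2 → T2
ordered: ✗ — uses contraction: d ×2; needs weakening: a unused
linear: ✗ — uses contraction: d ×2; needs weakening: a unused
affine: ✗ — uses contraction: d ×2
relevant: ✗ — needs weakening: a unused
unrestricted: ✓ — typability at T2 → T2 is all that's needed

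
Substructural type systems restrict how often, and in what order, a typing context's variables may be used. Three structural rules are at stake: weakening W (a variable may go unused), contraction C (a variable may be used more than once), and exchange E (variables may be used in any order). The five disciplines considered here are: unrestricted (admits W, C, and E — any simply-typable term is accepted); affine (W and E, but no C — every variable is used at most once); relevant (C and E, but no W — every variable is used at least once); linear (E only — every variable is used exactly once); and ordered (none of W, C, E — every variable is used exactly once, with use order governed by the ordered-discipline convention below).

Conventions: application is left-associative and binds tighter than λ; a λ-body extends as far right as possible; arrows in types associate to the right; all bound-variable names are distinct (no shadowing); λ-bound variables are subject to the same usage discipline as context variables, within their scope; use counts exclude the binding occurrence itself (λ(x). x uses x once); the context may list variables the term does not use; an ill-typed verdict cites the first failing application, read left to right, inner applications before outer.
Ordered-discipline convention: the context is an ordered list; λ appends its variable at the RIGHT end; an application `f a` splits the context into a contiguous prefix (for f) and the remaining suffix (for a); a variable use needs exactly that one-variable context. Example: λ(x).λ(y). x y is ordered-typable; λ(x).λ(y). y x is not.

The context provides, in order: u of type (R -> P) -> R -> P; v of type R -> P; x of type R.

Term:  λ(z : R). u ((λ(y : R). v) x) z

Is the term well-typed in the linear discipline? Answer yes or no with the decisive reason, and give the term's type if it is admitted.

no — y never used (weakening)
use counts: u ×1; v ×1; x ×1; z (bound) ×1; y (bound) ×0
left-to-right use order: u, v, x, z
typing: ✓ — R -> P
per-discipline verdicts: ordered ✗; linear ✗; affine ✓; relevant ✗; unrestricted ✓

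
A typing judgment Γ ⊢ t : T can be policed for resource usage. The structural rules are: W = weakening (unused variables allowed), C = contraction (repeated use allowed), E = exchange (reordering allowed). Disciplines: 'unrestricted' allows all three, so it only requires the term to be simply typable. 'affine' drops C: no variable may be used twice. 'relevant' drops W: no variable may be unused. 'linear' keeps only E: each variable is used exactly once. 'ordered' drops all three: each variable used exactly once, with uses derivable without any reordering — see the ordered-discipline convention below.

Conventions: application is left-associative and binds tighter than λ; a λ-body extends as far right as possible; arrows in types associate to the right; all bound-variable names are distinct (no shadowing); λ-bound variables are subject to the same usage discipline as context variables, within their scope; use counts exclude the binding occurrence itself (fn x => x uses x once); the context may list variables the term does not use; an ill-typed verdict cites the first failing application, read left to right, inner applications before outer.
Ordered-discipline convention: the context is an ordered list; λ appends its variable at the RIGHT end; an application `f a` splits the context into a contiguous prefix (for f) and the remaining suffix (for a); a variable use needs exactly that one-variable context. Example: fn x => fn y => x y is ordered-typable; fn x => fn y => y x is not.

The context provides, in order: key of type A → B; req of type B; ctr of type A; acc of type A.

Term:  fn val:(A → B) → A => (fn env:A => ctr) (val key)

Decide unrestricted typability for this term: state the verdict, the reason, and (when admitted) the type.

yes — simply typable at ((A → B) → A) → A; W, C, E all held; term : ((A → B) → A) → A
variable uses: key ×1, req ×0, ctr ×1, acc ×0, val (λ-bound) ×1, env (λ-bound) ×0
left-to-right use order: ctr, val, key
typing: well-typed at ((A → B) → A) → A
per-discipline verdicts: ordered ✗ · linear ✗ · affine ✓ · relevant ✗ · unrestricted ✓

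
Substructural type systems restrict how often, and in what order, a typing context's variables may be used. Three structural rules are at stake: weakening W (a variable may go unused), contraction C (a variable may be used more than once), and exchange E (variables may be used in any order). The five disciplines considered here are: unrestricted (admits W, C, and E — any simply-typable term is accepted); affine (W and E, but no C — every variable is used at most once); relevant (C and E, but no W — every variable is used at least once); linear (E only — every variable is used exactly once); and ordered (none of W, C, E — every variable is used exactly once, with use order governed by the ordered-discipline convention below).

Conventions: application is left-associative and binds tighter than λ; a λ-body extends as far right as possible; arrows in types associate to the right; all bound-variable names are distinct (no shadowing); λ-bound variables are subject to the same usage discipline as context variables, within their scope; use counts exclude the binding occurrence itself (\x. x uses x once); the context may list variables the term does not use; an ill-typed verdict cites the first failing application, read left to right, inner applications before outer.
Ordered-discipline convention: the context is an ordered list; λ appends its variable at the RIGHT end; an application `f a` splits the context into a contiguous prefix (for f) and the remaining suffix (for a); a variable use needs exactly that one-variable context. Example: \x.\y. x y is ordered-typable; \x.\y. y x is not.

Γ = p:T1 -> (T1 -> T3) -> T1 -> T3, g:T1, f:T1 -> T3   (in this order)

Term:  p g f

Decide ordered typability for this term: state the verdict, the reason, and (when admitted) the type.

yes — p, g, f once each; derivable with no W/C/E; term : T1 -> T3
variable uses: p ×1; g ×1; f ×1
uses in reading order: p, g, f
typing: well-typed — term : T1 -> T3
summary: ordered ✓ | linear ✓ | affine ✓ | relevant ✓ | unrestricted ✓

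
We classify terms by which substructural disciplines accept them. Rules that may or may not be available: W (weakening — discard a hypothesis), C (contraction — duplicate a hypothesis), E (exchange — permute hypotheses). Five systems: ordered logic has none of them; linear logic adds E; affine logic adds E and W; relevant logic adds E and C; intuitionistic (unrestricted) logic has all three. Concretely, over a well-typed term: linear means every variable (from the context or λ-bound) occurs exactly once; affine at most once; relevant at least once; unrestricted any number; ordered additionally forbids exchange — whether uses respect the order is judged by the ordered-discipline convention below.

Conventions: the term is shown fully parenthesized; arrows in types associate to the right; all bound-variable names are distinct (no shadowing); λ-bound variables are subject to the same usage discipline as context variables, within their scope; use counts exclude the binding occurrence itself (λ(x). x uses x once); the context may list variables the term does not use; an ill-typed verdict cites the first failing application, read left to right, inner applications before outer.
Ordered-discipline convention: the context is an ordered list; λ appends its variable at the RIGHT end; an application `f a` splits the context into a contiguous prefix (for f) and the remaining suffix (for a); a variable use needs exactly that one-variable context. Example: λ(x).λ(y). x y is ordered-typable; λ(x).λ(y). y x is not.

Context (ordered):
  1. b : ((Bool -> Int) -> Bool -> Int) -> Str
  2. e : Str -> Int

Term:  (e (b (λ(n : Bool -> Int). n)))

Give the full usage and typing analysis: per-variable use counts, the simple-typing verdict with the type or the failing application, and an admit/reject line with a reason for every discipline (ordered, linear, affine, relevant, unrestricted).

counts: b ×1, e ×1, n [bound] ×1
order of uses: e, b, n
typing: well-typed — term : Int
ordered: ✗, needs exchange: uses follow e, b, n
linear: ✓, each of b, e, n used exactly once
affine: ✓, b, e, n: no repeats, contraction unneeded
relevant: ✓, at least one use each (b, e, n)
unrestricted: ✓, type-checks (Int) and nothing is barred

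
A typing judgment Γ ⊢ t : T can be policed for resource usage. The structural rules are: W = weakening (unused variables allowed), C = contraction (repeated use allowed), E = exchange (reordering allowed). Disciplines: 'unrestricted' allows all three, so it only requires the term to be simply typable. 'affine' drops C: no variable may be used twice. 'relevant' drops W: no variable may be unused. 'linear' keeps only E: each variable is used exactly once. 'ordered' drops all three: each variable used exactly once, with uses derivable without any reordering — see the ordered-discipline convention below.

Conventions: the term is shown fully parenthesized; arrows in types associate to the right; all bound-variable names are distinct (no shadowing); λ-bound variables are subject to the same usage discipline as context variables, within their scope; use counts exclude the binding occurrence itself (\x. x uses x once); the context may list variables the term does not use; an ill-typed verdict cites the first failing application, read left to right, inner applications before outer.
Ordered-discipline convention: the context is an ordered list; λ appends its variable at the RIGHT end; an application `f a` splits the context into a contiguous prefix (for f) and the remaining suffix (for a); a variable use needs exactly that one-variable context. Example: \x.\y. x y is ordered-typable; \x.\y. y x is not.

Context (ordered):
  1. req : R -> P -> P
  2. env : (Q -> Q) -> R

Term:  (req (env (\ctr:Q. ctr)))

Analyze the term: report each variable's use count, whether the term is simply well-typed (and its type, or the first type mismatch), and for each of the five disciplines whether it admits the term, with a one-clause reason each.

use counts: req ×1; env ×1; ctr [bound] ×1
uses in reading order: req, env, ctr
typing: ✓ — P -> P
ordered: ✓ — req, env, ctr: once each, no exchange needed
linear: ✓ — exactly-once usage across req, env, ctr
affine: ✓ — none of req, env, ctr used more than once
relevant: ✓ — every one of req, env, ctr appears
unrestricted: ✓ — type-checks (P -> P) and nothing is barred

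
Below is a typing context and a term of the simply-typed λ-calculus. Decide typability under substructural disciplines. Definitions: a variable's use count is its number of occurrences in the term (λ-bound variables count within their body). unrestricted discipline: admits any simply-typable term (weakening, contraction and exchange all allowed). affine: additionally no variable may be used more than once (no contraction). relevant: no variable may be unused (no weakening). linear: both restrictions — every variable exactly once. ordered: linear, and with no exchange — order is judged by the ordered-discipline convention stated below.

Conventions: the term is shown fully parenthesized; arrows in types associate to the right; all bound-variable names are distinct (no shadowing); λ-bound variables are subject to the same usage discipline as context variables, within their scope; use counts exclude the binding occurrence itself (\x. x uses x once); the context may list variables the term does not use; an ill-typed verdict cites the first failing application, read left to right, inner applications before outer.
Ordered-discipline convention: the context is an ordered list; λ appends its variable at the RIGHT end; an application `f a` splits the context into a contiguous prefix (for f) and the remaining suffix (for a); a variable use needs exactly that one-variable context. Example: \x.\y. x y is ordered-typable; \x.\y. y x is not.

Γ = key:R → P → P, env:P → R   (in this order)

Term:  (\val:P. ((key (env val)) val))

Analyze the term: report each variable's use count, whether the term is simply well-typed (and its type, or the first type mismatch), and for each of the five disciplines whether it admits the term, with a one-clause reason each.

counts: key ×1, env ×1, val (bound) ×2
uses in reading order: key, env, val, val
typing: well-typed at P → P
ordered ✗ (repeated use of val ×2)
linear ✗ (repeated use of val ×2)
affine ✗ (repeated use of val ×2)
relevant ✓ (every one of key, env, val appears)
unrestricted ✓ (type-checks (P → P) and nothing is barred)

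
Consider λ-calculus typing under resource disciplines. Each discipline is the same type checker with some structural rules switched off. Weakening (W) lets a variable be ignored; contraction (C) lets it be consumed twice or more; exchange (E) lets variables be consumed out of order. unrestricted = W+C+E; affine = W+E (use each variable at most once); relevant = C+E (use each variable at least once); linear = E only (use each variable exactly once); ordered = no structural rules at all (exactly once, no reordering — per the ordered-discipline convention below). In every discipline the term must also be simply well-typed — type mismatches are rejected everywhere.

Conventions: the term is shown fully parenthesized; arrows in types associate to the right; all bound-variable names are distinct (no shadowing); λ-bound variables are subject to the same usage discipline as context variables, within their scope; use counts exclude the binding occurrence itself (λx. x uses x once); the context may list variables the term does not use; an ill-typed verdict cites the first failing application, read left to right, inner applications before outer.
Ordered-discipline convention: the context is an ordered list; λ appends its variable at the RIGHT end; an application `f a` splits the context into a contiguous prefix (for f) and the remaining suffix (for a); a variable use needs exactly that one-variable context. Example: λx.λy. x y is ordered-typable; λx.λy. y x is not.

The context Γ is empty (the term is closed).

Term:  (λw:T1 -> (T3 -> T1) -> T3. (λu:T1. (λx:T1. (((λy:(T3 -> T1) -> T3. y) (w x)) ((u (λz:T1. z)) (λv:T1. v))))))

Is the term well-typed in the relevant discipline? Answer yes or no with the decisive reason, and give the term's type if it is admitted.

no — fails simple typing
usage: w (λ-bound) ×1; u (λ-bound) ×1; x (λ-bound) ×1; y (λ-bound) ×1; z (λ-bound) ×1; v (λ-bound) ×1
order of uses: y, w, x, u, z, v
typing: ill-typed: applying a non-function (T1)
all disciplines: ordered ✗ | linear ✗ | affine ✗ | relevant ✗ | unrestricted ✗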